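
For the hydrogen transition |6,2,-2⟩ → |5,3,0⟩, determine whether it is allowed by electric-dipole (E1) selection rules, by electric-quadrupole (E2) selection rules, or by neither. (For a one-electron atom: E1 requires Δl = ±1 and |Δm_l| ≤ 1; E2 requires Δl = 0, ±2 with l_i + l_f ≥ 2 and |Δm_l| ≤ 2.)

neither

Δl = 3 − 2 = +1; l_i + l_f = 5.
Δm_l = +2.
E1 (Δl = ±1, |Δm_l| ≤ 1): not satisfied.
E2 (Δl = 0,±2, l_i+l_f ≥ 2, |Δm_l| ≤ 2): not satisfied.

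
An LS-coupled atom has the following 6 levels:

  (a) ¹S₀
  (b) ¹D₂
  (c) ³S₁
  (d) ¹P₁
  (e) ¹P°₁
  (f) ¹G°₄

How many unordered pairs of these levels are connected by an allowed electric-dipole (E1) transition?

(a)–(b): forbidden (parity, ΔL, ΔJ).
(a)–(c): forbidden (parity, ΔS, ΔL).
(a)–(d): forbidden (parity).
(a)–(e): allowed.
(a)–(f): forbidden (ΔL, ΔJ).
(b)–(c): forbidden (parity, ΔS, ΔL).
(b)–(d): forbidden (parity).
(b)–(e): allowed.
(b)–(f): forbidden (ΔL, ΔJ).
(c)–(d): forbidden (parity, ΔS).
(c)–(e): forbidden (ΔS).
(c)–(f): forbidden (ΔS, ΔL, ΔJ).
(d)–(e): allowed.
(d)–(f): forbidden (ΔL, ΔJ).
(e)–(f): forbidden (parity, ΔL, ΔJ).
Allowed pairs: 3 of 15.

3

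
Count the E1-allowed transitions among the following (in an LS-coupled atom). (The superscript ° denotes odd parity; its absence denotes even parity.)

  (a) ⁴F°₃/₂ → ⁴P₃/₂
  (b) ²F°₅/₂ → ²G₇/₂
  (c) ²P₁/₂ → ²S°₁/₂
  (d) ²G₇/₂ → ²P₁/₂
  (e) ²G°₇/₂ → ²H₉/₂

3

(a) forbidden (ΔL fails)
(b) allowed
(c) allowed
(d) forbidden (parity, ΔL, ΔJ fail)
(e) allowed
Total allowed: 3 of 5.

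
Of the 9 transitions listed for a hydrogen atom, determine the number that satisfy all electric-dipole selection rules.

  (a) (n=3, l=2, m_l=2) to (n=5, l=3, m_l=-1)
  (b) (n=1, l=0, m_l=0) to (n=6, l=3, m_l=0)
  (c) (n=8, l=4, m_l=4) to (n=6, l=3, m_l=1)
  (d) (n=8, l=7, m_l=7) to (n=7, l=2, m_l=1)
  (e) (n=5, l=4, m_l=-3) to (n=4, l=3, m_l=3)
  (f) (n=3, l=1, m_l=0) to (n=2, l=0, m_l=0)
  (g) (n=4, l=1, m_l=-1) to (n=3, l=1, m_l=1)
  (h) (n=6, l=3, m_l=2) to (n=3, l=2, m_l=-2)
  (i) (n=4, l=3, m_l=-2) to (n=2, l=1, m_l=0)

1

(a) forbidden — Δm_l = -3 (E1 requires Δm_l = 0, ±1)
(b) forbidden — Δl = +3 (E1 requires Δl = ±1)
(c) forbidden — Δm_l = -3 (E1 requires Δm_l = 0, ±1)
(d) forbidden — Δl = -5 (E1 requires Δl = ±1); Δm_l = -6 (E1 requires Δm_l = 0, ±1)
(e) forbidden — Δm_l = +6 (E1 requires Δm_l = 0, ±1)
(f) allowed
(g) forbidden — Δl = +0 (E1 requires Δl = ±1); Δm_l = +2 (E1 requires Δm_l = 0, ±1)
(h) forbidden — Δm_l = -4 (E1 requires Δm_l = 0, ±1)
(i) forbidden — Δl = -2 (E1 requires Δl = ±1); Δm_l = +2 (E1 requires Δm_l = 0, ±1)
Total allowed: 1 of 9.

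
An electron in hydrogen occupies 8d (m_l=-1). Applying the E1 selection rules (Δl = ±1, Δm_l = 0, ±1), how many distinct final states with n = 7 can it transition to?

5

E1 requires Δl = ±1, so l_f ∈ {1, 3}; with 0 ≤ l_f ≤ n_f−1 = 6, the allowed l_f values are {1, 3}.
For l_f = 1: m_f ∈ {m_i−1, m_i, m_i+1} ∩ [−1, 1] = {-1, 0} → 2 states.
For l_f = 3: m_f ∈ {m_i−1, m_i, m_i+1} ∩ [−3, 3] = {-2, -1, 0} → 3 states.
Total: 5.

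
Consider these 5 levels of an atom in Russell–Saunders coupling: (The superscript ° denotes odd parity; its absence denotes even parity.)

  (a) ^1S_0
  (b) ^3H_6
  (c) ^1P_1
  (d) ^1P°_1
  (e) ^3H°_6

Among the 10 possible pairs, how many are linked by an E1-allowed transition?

3

(a)–(b): forbidden (parity, ΔS, ΔL, ΔJ).
(a)–(c): forbidden (parity).
(a)–(d): allowed.
(a)–(e): forbidden (ΔS, ΔL, ΔJ).
(b)–(c): forbidden (parity, ΔS, ΔL, ΔJ).
(b)–(d): forbidden (ΔS, ΔL, ΔJ).
(b)–(e): allowed.
(c)–(d): allowed.
(c)–(e): forbidden (ΔS, ΔL, ΔJ).
(d)–(e): forbidden (parity, ΔS, ΔL, ΔJ).
Allowed pairs: 3 of 10.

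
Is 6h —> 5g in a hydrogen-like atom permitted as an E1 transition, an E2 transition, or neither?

E1

Δl = 4 − 5 = -1; l_i + l_f = 9.
E1 (Δl = ±1): satisfied.
E2 (Δl = 0,±2, l_i+l_f ≥ 2): not satisfied.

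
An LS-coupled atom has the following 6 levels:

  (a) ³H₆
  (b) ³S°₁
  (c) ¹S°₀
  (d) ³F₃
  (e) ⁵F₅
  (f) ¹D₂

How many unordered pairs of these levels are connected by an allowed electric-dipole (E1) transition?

0

(a)–(b): forbidden (ΔL, ΔJ).
(a)–(c): forbidden (ΔS, ΔL, ΔJ).
(a)–(d): forbidden (parity, ΔL, ΔJ).
(a)–(e): forbidden (parity, ΔS, ΔL).
(a)–(f): forbidden (parity, ΔS, ΔL, ΔJ).
(b)–(c): forbidden (parity, ΔS, ΔL).
(b)–(d): forbidden (ΔL, ΔJ).
(b)–(e): forbidden (ΔS, ΔL, ΔJ).
(b)–(f): forbidden (ΔS, ΔL).
(c)–(d): forbidden (ΔS, ΔL, ΔJ).
(c)–(e): forbidden (ΔS, ΔL, ΔJ).
(c)–(f): forbidden (ΔL, ΔJ).
(d)–(e): forbidden (parity, ΔS, ΔJ).
(d)–(f): forbidden (parity, ΔS).
(e)–(f): forbidden (parity, ΔS, ΔJ).
Allowed pairs: 0 of 15.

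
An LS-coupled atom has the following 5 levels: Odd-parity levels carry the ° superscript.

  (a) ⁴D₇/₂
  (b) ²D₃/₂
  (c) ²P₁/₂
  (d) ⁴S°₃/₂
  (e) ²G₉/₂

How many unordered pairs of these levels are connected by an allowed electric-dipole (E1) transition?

(a)–(b): forbidden (parity, ΔS, ΔJ).
(a)–(c): forbidden (parity, ΔS, ΔJ).
(a)–(d): forbidden (ΔL, ΔJ).
(a)–(e): forbidden (parity, ΔS, ΔL).
(b)–(c): forbidden (parity).
(b)–(d): forbidden (ΔS, ΔL).
(b)–(e): forbidden (parity, ΔL, ΔJ).
(c)–(d): forbidden (ΔS).
(c)–(e): forbidden (parity, ΔL, ΔJ).
(d)–(e): forbidden (ΔS, ΔL, ΔJ).
Allowed pairs: 0 of 10.

0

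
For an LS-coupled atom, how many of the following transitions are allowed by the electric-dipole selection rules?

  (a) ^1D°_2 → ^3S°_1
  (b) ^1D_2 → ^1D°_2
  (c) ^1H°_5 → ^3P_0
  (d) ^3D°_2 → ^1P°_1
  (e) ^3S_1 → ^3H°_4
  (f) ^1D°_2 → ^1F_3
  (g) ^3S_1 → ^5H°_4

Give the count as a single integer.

(a) forbidden (parity, ΔS, ΔL fail)
(b) allowed
(c) forbidden (ΔS, ΔL, ΔJ fail)
(d) forbidden (parity, ΔS fail)
(e) forbidden (ΔL, ΔJ fail)
(f) allowed
(g) forbidden (ΔS, ΔL, ΔJ fail)
Total allowed: 2 of 7.

2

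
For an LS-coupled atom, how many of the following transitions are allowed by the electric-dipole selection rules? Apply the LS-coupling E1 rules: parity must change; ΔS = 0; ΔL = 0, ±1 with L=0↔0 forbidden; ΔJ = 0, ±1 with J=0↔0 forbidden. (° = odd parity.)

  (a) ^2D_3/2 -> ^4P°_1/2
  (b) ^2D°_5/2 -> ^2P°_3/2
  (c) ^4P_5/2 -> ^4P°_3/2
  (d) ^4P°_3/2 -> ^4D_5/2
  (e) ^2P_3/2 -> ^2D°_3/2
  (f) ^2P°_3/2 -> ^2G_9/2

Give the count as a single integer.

3

(a) forbidden (ΔS fails)
(b) forbidden (parity fails)
(c) allowed
(d) allowed
(e) allowed
(f) forbidden (ΔL, ΔJ fail)
Total allowed: 3 of 6.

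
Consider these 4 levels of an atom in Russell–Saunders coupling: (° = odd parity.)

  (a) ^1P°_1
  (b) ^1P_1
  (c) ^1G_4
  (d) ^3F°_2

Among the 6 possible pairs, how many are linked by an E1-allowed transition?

1

(a)–(b): allowed.
(a)–(c): forbidden (ΔL, ΔJ).
(a)–(d): forbidden (parity, ΔS, ΔL).
(b)–(c): forbidden (parity, ΔL, ΔJ).
(b)–(d): forbidden (ΔS, ΔL).
(c)–(d): forbidden (ΔS, ΔJ).
Allowed pairs: 1 of 6.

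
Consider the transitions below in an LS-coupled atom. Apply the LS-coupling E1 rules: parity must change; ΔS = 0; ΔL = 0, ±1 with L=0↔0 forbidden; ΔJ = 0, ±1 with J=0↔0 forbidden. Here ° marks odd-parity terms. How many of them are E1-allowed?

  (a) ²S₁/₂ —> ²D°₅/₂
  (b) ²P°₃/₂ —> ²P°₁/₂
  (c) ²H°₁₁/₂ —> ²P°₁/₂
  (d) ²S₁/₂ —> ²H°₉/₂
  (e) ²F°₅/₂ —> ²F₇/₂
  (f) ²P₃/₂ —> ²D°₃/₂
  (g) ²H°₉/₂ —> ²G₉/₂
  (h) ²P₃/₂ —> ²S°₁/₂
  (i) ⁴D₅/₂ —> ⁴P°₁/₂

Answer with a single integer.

4

(a) forbidden (ΔL, ΔJ fail)
(b) forbidden (parity fails)
(c) forbidden (parity, ΔL, ΔJ fail)
(d) forbidden (ΔL, ΔJ fail)
(e) allowed
(f) allowed
(g) allowed
(h) allowed
(i) forbidden (ΔJ fails)
Total allowed: 4 of 9.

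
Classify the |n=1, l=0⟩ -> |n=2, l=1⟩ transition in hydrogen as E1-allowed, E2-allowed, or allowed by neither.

E1

Δl = 1 − 0 = +1; l_i + l_f = 1.
E1 (Δl = ±1): satisfied.
E2 (Δl = 0,±2, l_i+l_f ≥ 2): not satisfied.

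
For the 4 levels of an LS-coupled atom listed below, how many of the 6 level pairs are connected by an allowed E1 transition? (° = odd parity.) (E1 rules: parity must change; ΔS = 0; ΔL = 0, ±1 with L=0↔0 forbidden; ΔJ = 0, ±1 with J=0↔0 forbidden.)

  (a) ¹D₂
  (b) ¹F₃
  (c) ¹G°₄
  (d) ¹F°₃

3

(a)–(b): forbidden (parity).
(a)–(c): forbidden (ΔL, ΔJ).
(a)–(d): allowed.
(b)–(c): allowed.
(b)–(d): allowed.
(c)–(d): forbidden (parity).
Allowed pairs: 3 of 6.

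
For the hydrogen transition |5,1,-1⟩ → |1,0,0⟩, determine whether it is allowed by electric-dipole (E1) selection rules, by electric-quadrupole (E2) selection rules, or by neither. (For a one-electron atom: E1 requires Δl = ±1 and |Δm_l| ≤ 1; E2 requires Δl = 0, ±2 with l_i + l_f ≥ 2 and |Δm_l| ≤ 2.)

Δl = 0 − 1 = -1; l_i + l_f = 1.
Δm_l = +1.
E1 (Δl = ±1, |Δm_l| ≤ 1): satisfied.
E2 (Δl = 0,±2, l_i+l_f ≥ 2, |Δm_l| ≤ 2): not satisfied.

E1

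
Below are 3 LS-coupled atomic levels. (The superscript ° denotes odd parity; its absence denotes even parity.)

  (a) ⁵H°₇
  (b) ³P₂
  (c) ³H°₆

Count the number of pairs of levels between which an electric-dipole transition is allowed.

(a)–(b): forbidden (ΔS, ΔL, ΔJ).
(a)–(c): forbidden (parity, ΔS).
(b)–(c): forbidden (ΔL, ΔJ).
Allowed pairs: 0 of 3.

0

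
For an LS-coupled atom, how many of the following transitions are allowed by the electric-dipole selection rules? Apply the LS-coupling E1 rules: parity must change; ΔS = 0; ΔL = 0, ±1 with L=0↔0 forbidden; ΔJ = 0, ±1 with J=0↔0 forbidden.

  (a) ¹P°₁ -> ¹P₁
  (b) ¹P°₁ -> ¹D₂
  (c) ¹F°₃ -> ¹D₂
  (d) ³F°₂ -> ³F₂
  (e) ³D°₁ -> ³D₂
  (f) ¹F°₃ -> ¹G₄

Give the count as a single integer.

6

(a) allowed
(b) allowed
(c) allowed
(d) allowed
(e) allowed
(f) allowed
Total allowed: 6 of 6.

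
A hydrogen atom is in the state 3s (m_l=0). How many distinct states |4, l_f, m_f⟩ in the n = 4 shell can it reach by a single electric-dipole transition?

E1 requires Δl = ±1, so l_f ∈ {-1, 1}; with 0 ≤ l_f ≤ n_f−1 = 3, the allowed l_f values are {1}.
For l_f = 1: m_f ∈ {m_i−1, m_i, m_i+1} ∩ [−1, 1] = {-1, 0, 1} → 3 states.
Total: 3.

3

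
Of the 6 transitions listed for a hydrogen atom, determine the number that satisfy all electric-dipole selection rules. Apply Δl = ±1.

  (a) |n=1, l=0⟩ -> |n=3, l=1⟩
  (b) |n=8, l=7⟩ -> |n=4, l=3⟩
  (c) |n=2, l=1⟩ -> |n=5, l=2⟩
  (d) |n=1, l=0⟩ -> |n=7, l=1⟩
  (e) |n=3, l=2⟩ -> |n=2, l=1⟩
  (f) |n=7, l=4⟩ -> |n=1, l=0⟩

4

(a) allowed
(b) forbidden — Δl = -4 (E1 requires Δl = ±1)
(c) allowed
(d) allowed
(e) allowed
(f) forbidden — Δl = -4 (E1 requires Δl = ±1)
Total allowed: 4 of 6.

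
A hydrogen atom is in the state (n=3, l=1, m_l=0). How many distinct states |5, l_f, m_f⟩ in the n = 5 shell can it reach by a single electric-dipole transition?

4

E1 requires Δl = ±1, so l_f ∈ {0, 2}; with 0 ≤ l_f ≤ n_f−1 = 4, the allowed l_f values are {0, 2}.
For l_f = 0: m_f ∈ {m_i−1, m_i, m_i+1} ∩ [−0, 0] = {0} → 1 state.
For l_f = 2: m_f ∈ {m_i−1, m_i, m_i+1} ∩ [−2, 2] = {-1, 0, 1} → 3 states.
Total: 4.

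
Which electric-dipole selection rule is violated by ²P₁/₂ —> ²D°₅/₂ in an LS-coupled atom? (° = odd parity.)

Parity must change: even → odd — passes.
ΔS = 0: S: 1/2 → 1/2 — passes.
ΔL = 0, ±1 (not L=0↔0): L: 1 → 2, ΔL = +1 — passes.
ΔJ = 0, ±1 (not J=0↔0): J: 1/2 → 5/2, ΔJ = +2 — fails.

the ΔJ = 0, ±1 rule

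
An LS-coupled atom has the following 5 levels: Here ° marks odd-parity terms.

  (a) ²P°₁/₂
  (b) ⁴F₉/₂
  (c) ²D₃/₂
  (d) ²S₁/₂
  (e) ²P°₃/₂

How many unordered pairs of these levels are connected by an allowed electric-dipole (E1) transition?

4

(a)–(b): forbidden (ΔS, ΔL, ΔJ).
(a)–(c): allowed.
(a)–(d): allowed.
(a)–(e): forbidden (parity).
(b)–(c): forbidden (parity, ΔS, ΔJ).
(b)–(d): forbidden (parity, ΔS, ΔL, ΔJ).
(b)–(e): forbidden (ΔS, ΔL, ΔJ).
(c)–(d): forbidden (parity, ΔL).
(c)–(e): allowed.
(d)–(e): allowed.
Allowed pairs: 4 of 10.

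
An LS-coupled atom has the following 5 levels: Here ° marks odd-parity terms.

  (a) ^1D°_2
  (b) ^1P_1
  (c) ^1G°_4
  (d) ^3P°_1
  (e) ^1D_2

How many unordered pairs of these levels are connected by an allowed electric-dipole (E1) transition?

(a)–(b): allowed.
(a)–(c): forbidden (parity, ΔL, ΔJ).
(a)–(d): forbidden (parity, ΔS).
(a)–(e): allowed.
(b)–(c): forbidden (ΔL, ΔJ).
(b)–(d): forbidden (ΔS).
(b)–(e): forbidden (parity).
(c)–(d): forbidden (parity, ΔS, ΔL, ΔJ).
(c)–(e): forbidden (ΔL, ΔJ).
(d)–(e): forbidden (ΔS).
Allowed pairs: 2 of 10.

2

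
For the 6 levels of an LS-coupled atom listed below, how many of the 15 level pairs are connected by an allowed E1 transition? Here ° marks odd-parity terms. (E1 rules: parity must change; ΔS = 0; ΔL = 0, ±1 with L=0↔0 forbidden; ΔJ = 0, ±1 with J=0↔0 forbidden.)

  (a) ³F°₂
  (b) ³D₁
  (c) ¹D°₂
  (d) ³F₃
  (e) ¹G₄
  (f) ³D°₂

(a)–(b): allowed.
(a)–(c): forbidden (parity, ΔS).
(a)–(d): allowed.
(a)–(e): forbidden (ΔS, ΔJ).
(a)–(f): forbidden (parity).
(b)–(c): forbidden (ΔS).
(b)–(d): forbidden (parity, ΔJ).
(b)–(e): forbidden (parity, ΔS, ΔL, ΔJ).
(b)–(f): allowed.
(c)–(d): forbidden (ΔS).
(c)–(e): forbidden (ΔL, ΔJ).
(c)–(f): forbidden (parity, ΔS).
(d)–(e): forbidden (parity, ΔS).
(d)–(f): allowed.
(e)–(f): forbidden (ΔS, ΔL, ΔJ).
Allowed pairs: 4 of 15.

4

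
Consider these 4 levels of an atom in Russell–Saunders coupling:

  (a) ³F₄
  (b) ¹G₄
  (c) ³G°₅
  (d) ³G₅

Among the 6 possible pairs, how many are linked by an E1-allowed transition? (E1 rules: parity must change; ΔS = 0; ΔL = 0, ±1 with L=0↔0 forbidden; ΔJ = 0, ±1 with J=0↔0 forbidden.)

(a)–(b): forbidden (parity, ΔS).
(a)–(c): allowed.
(a)–(d): forbidden (parity).
(b)–(c): forbidden (ΔS).
(b)–(d): forbidden (parity, ΔS).
(c)–(d): allowed.
Allowed pairs: 2 of 6.

2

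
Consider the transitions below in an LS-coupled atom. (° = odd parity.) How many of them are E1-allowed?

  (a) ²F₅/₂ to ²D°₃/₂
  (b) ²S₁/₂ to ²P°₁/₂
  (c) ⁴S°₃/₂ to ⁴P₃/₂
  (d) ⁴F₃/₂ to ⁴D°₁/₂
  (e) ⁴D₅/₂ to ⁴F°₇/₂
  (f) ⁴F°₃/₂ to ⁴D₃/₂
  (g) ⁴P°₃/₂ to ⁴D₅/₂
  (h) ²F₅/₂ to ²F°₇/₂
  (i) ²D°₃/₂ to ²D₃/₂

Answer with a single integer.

9

(a) allowed
(b) allowed
(c) allowed
(d) allowed
(e) allowed
(f) allowed
(g) allowed
(h) allowed
(i) allowed
Total allowed: 9 of 9.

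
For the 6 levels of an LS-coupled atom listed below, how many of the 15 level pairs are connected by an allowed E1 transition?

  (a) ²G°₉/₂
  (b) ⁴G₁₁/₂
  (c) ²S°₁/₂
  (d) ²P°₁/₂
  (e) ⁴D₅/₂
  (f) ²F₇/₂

(a)–(b): forbidden (ΔS).
(a)–(c): forbidden (parity, ΔL, ΔJ).
(a)–(d): forbidden (parity, ΔL, ΔJ).
(a)–(e): forbidden (ΔS, ΔL, ΔJ).
(a)–(f): allowed.
(b)–(c): forbidden (ΔS, ΔL, ΔJ).
(b)–(d): forbidden (ΔS, ΔL, ΔJ).
(b)–(e): forbidden (parity, ΔL, ΔJ).
(b)–(f): forbidden (parity, ΔS, ΔJ).
(c)–(d): forbidden (parity).
(c)–(e): forbidden (ΔS, ΔL, ΔJ).
(c)–(f): forbidden (ΔL, ΔJ).
(d)–(e): forbidden (ΔS, ΔJ).
(d)–(f): forbidden (ΔL, ΔJ).
(e)–(f): forbidden (parity, ΔS).
Allowed pairs: 1 of 15.

1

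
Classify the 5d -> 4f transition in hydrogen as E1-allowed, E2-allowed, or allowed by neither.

Δl = 3 − 2 = +1; l_i + l_f = 5.
E1 (Δl = ±1): satisfied.
E2 (Δl = 0,±2, l_i+l_f ≥ 2): not satisfied.

E1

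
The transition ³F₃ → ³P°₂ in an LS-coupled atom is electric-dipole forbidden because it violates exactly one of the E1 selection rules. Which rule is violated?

the ΔL = 0, ±1 rule

Initial level: S=1, L=3, J=3, parity even. Final level: S=1, L=1, J=2, parity odd.
ΔS = 0: S: 1 → 1 — ✓.
ΔJ = 0, ±1 (not J=0↔0): J: 3 → 2, ΔJ = -1 — ✓.
Parity must change: even → odd — ✓.
ΔL = 0, ±1 (not L=0↔0): L: 3 → 1, ΔL = -2 — ✗.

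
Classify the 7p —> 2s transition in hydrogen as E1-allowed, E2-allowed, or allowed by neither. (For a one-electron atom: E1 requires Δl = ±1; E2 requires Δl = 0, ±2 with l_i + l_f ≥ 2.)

E1

Δl = 0 − 1 = -1; l_i + l_f = 1.
E1 (Δl = ±1): satisfied.
E2 (Δl = 0,±2, l_i+l_f ≥ 2): not satisfied.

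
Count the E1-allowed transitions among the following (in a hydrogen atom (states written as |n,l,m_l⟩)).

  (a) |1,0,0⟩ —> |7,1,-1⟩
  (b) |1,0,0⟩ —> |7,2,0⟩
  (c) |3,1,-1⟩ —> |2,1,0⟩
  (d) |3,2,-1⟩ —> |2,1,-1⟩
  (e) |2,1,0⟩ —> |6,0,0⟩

3

(a) allowed
(b) forbidden — Δl = +2 (E1 requires Δl = ±1)
(c) forbidden — Δl = +0 (E1 requires Δl = ±1)
(d) allowed
(e) allowed
Total allowed: 3 of 5.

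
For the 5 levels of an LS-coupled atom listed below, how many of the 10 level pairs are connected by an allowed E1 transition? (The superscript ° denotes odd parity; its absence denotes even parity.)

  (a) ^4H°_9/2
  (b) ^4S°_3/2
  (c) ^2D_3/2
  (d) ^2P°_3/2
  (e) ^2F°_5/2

2

(a)–(b): forbidden (parity, ΔL, ΔJ).
(a)–(c): forbidden (ΔS, ΔL, ΔJ).
(a)–(d): forbidden (parity, ΔS, ΔL, ΔJ).
(a)–(e): forbidden (parity, ΔS, ΔL, ΔJ).
(b)–(c): forbidden (ΔS, ΔL).
(b)–(d): forbidden (parity, ΔS).
(b)–(e): forbidden (parity, ΔS, ΔL).
(c)–(d): allowed.
(c)–(e): allowed.
(d)–(e): forbidden (parity, ΔL).
Allowed pairs: 2 of 10.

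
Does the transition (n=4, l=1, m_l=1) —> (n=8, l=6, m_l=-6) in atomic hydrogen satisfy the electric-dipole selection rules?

l: 1 → 6 (Δl = +5). Δl = ±1 fails.
m_l: 1 → -6 (Δm_l = -7). |Δm_l| ≤ 1 fails.
The transition is electric-dipole forbidden.

forbidden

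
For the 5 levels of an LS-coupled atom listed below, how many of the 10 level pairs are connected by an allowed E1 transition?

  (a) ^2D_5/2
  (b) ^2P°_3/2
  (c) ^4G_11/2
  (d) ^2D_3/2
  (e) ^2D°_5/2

(a)–(b): allowed.
(a)–(c): forbidden (parity, ΔS, ΔL, ΔJ).
(a)–(d): forbidden (parity).
(a)–(e): allowed.
(b)–(c): forbidden (ΔS, ΔL, ΔJ).
(b)–(d): allowed.
(b)–(e): forbidden (parity).
(c)–(d): forbidden (parity, ΔS, ΔL, ΔJ).
(c)–(e): forbidden (ΔS, ΔL, ΔJ).
(d)–(e): allowed.
Allowed pairs: 4 of 10.

4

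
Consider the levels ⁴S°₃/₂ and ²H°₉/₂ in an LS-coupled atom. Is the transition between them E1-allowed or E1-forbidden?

Reading off the term symbols: S 3/2→1/2, L 0→5, J 3/2→9/2, parity odd→odd.
ΔS = 0: S: 3/2 → 1/2 — violated.
Parity must change: odd → odd — violated.
ΔJ = 0, ±1 (not J=0↔0): J: 3/2 → 9/2, ΔJ = +3 — violated.
ΔL = 0, ±1 (not L=0↔0): L: 0 → 5, ΔL = +5 — violated.
Rule(s) violated: parity, ΔS, ΔL, ΔJ.

forbidden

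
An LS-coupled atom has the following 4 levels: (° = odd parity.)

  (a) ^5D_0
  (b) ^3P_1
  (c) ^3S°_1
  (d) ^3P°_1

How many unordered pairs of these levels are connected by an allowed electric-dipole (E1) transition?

2

(a)–(b): forbidden (parity, ΔS).
(a)–(c): forbidden (ΔS, ΔL).
(a)–(d): forbidden (ΔS).
(b)–(c): allowed.
(b)–(d): allowed.
(c)–(d): forbidden (parity).
Allowed pairs: 2 of 6.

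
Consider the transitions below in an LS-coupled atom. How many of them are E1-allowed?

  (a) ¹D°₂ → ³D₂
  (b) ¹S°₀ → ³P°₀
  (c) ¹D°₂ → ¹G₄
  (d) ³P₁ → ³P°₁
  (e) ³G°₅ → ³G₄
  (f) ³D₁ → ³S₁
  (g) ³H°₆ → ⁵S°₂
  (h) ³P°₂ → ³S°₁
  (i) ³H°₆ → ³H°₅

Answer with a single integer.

(a) forbidden (ΔS fails)
(b) forbidden (parity, ΔS, ΔJ fail)
(c) forbidden (ΔL, ΔJ fail)
(d) allowed
(e) allowed
(f) forbidden (parity, ΔL fail)
(g) forbidden (parity, ΔS, ΔL, ΔJ fail)
(h) forbidden (parity fails)
(i) forbidden (parity fails)
Total allowed: 2 of 9.

2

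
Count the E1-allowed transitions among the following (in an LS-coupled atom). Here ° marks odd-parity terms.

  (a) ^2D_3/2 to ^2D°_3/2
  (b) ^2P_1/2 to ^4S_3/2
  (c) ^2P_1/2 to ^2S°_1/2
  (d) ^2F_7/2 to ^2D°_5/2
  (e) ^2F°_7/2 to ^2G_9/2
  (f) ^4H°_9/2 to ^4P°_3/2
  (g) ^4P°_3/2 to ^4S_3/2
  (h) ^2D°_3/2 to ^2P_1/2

(a) allowed
(b) forbidden (parity, ΔS fail)
(c) allowed
(d) allowed
(e) allowed
(f) forbidden (parity, ΔL, ΔJ fail)
(g) allowed
(h) allowed
Total allowed: 6 of 8.

6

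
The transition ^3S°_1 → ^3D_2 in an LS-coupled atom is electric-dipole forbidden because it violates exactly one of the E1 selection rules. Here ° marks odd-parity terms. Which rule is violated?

the ΔL = 0, ±1 rule

Initial level: S=1, L=0, J=1, parity odd. Final level: S=1, L=2, J=2, parity even.
ΔS = 0: S: 1 → 1 — satisfied.
Parity must change: odd → even — satisfied.
ΔL = 0, ±1 (not L=0↔0): L: 0 → 2, ΔL = +2 — violated.
ΔJ = 0, ±1 (not J=0↔0): J: 1 → 2, ΔJ = +1 — satisfied.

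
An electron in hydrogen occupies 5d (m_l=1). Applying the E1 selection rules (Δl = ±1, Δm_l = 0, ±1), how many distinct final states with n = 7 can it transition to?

E1 requires Δl = ±1, so l_f ∈ {1, 3}; with 0 ≤ l_f ≤ n_f−1 = 6, the allowed l_f values are {1, 3}.
For l_f = 1: m_f ∈ {m_i−1, m_i, m_i+1} ∩ [−1, 1] = {0, 1} → 2 states.
For l_f = 3: m_f ∈ {m_i−1, m_i, m_i+1} ∩ [−3, 3] = {0, 1, 2} → 3 states.
Total: 5.

5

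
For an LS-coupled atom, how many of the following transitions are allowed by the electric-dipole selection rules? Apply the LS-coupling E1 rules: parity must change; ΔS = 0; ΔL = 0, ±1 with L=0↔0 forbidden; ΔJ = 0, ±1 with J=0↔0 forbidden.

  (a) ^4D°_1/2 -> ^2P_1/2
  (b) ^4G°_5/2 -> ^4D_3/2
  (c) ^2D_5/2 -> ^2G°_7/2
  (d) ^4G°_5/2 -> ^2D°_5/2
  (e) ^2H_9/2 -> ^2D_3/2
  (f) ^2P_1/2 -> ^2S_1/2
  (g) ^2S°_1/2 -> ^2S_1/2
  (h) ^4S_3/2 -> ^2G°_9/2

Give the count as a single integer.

(a) forbidden (ΔS fails)
(b) forbidden (ΔL fails)
(c) forbidden (ΔL fails)
(d) forbidden (parity, ΔS, ΔL fail)
(e) forbidden (parity, ΔL, ΔJ fail)
(f) forbidden (parity fails)
(g) forbidden (ΔL fails)
(h) forbidden (ΔS, ΔL, ΔJ fail)
Total allowed: 0 of 8.

0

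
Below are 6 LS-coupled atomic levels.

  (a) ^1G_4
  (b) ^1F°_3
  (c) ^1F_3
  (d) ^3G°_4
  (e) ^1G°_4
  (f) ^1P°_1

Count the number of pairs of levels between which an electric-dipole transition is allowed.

(a)–(b): allowed.
(a)–(c): forbidden (parity).
(a)–(d): forbidden (ΔS).
(a)–(e): allowed.
(a)–(f): forbidden (ΔL, ΔJ).
(b)–(c): allowed.
(b)–(d): forbidden (parity, ΔS).
(b)–(e): forbidden (parity).
(b)–(f): forbidden (parity, ΔL, ΔJ).
(c)–(d): forbidden (ΔS).
(c)–(e): allowed.
(c)–(f): forbidden (ΔL, ΔJ).
(d)–(e): forbidden (parity, ΔS).
(d)–(f): forbidden (parity, ΔS, ΔL, ΔJ).
(e)–(f): forbidden (parity, ΔL, ΔJ).
Allowed pairs: 4 of 15.

4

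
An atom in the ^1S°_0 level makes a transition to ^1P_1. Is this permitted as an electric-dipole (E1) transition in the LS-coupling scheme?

allowed

Parity must change: odd → even — ✓.
ΔS = 0: S: 0 → 0 — ✓.
ΔL = 0, ±1 (not L=0↔0): L: 0 → 1, ΔL = +1 — ✓.
ΔJ = 0, ±1 (not J=0↔0): J: 0 → 1, ΔJ = +1 — ✓.
All four E1 rules are satisfied.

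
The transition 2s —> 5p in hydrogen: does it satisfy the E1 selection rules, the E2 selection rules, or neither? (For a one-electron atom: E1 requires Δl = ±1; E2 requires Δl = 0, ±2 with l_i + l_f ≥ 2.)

Δl = 1 − 0 = +1; l_i + l_f = 1.
E1 (Δl = ±1): satisfied.
E2 (Δl = 0,±2, l_i+l_f ≥ 2): not satisfied.

E1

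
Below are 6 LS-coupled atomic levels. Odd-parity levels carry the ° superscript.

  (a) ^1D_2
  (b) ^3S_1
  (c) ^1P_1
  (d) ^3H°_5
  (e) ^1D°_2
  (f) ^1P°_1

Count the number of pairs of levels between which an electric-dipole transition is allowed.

(a)–(b): forbidden (parity, ΔS, ΔL).
(a)–(c): forbidden (parity).
(a)–(d): forbidden (ΔS, ΔL, ΔJ).
(a)–(e): allowed.
(a)–(f): allowed.
(b)–(c): forbidden (parity, ΔS).
(b)–(d): forbidden (ΔL, ΔJ).
(b)–(e): forbidden (ΔS, ΔL).
(b)–(f): forbidden (ΔS).
(c)–(d): forbidden (ΔS, ΔL, ΔJ).
(c)–(e): allowed.
(c)–(f): allowed.
(d)–(e): forbidden (parity, ΔS, ΔL, ΔJ).
(d)–(f): forbidden (parity, ΔS, ΔL, ΔJ).
(e)–(f): forbidden (parity).
Allowed pairs: 4 of 15.

4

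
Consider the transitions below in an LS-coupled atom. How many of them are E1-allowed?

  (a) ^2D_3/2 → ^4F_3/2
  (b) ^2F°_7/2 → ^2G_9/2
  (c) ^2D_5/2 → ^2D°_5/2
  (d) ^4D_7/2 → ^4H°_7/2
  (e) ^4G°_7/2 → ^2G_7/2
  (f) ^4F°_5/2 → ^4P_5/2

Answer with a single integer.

2

(a) forbidden (parity, ΔS fail)
(b) allowed
(c) allowed
(d) forbidden (ΔL fails)
(e) forbidden (ΔS fails)
(f) forbidden (ΔL fails)
Total allowed: 2 of 6.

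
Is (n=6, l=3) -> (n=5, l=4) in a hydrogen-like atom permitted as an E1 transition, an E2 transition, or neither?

E1

Δl = 4 − 3 = +1; l_i + l_f = 7.
E1 (Δl = ±1): satisfied.
E2 (Δl = 0,±2, l_i+l_f ≥ 2): not satisfied.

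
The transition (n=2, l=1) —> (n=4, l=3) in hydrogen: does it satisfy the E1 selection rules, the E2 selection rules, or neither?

E2

Δl = 3 − 1 = +2; l_i + l_f = 4.
E1 (Δl = ±1): not satisfied.
E2 (Δl = 0,±2, l_i+l_f ≥ 2): satisfied.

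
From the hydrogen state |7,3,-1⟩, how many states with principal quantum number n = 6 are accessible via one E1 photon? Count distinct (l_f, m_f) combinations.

6

E1 requires Δl = ±1, so l_f ∈ {2, 4}; with 0 ≤ l_f ≤ n_f−1 = 5, the allowed l_f values are {2, 4}.
For l_f = 2: m_f ∈ {m_i−1, m_i, m_i+1} ∩ [−2, 2] = {-2, -1, 0} → 3 states.
For l_f = 4: m_f ∈ {m_i−1, m_i, m_i+1} ∩ [−4, 4] = {-2, -1, 0} → 3 states.
Total: 6.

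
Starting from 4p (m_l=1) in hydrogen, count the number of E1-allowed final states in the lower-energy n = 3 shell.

E1 requires Δl = ±1, so l_f ∈ {0, 2}; with 0 ≤ l_f ≤ n_f−1 = 2, the allowed l_f values are {0, 2}.
For l_f = 0: m_f ∈ {m_i−1, m_i, m_i+1} ∩ [−0, 0] = {0} → 1 state.
For l_f = 2: m_f ∈ {m_i−1, m_i, m_i+1} ∩ [−2, 2] = {0, 1, 2} → 3 states.
Total: 4.

4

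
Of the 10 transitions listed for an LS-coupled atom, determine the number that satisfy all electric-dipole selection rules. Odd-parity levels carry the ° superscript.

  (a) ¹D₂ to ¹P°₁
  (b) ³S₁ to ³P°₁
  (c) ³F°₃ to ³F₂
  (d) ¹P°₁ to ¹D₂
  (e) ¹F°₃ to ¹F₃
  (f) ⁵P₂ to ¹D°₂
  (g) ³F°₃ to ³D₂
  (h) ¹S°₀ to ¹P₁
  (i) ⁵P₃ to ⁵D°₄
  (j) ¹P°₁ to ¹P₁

(a) allowed
(b) allowed
(c) allowed
(d) allowed
(e) allowed
(f) forbidden (ΔS fails)
(g) allowed
(h) allowed
(i) allowed
(j) allowed
Total allowed: 9 of 10.

9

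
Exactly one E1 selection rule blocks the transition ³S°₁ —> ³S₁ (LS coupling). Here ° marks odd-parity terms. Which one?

the L=0 ↔ L=0 exclusion

Parity must change: odd → even — satisfied.
ΔS = 0: S: 1 → 1 — satisfied.
ΔL = 0, ±1 (not L=0↔0): L: 0 → 0, ΔL = +0 — violated.
ΔJ = 0, ±1 (not J=0↔0): J: 1 → 1, ΔJ = +0 — satisfied.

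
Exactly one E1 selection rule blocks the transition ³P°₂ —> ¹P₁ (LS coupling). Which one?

ΔJ = 0, ±1 (not J=0↔0): J: 2 → 1, ΔJ = -1 — ✓.
ΔS = 0: S: 1 → 0 — ✗.
Parity must change: odd → even — ✓.
ΔL = 0, ±1 (not L=0↔0): L: 1 → 1, ΔL = +0 — ✓.

the ΔS = 0 rule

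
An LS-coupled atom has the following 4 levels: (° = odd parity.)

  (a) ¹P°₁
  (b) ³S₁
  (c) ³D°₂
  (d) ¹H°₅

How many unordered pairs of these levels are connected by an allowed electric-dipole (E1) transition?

0

(a)–(b): forbidden (ΔS).
(a)–(c): forbidden (parity, ΔS).
(a)–(d): forbidden (parity, ΔL, ΔJ).
(b)–(c): forbidden (ΔL).
(b)–(d): forbidden (ΔS, ΔL, ΔJ).
(c)–(d): forbidden (parity, ΔS, ΔL, ΔJ).
Allowed pairs: 0 of 6.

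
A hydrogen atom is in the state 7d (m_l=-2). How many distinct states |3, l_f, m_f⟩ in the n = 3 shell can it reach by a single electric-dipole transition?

E1 requires Δl = ±1, so l_f ∈ {1, 3}; with 0 ≤ l_f ≤ n_f−1 = 2, the allowed l_f values are {1}.
For l_f = 1: m_f ∈ {m_i−1, m_i, m_i+1} ∩ [−1, 1] = {-1} → 1 state.
Total: 1.

1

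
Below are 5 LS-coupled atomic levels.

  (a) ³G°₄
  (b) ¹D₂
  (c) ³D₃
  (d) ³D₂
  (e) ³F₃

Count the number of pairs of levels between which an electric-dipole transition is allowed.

1

(a)–(b): forbidden (ΔS, ΔL, ΔJ).
(a)–(c): forbidden (ΔL).
(a)–(d): forbidden (ΔL, ΔJ).
(a)–(e): allowed.
(b)–(c): forbidden (parity, ΔS).
(b)–(d): forbidden (parity, ΔS).
(b)–(e): forbidden (parity, ΔS).
(c)–(d): forbidden (parity).
(c)–(e): forbidden (parity).
(d)–(e): forbidden (parity).
Allowed pairs: 1 of 10.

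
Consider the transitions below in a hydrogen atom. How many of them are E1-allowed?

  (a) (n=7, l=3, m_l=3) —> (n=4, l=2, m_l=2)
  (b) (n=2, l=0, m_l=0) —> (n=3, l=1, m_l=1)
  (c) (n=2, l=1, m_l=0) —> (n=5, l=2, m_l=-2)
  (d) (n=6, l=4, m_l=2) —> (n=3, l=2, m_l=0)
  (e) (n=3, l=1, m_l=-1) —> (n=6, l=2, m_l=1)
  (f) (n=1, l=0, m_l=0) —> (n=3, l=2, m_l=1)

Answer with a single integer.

(a) allowed
(b) allowed
(c) forbidden — Δm_l = -2 (E1 requires Δm_l = 0, ±1)
(d) forbidden — Δl = -2 (E1 requires Δl = ±1); Δm_l = -2 (E1 requires Δm_l = 0, ±1)
(e) forbidden — Δm_l = +2 (E1 requires Δm_l = 0, ±1)
(f) forbidden — Δl = +2 (E1 requires Δl = ±1)
Total allowed: 2 of 6.

2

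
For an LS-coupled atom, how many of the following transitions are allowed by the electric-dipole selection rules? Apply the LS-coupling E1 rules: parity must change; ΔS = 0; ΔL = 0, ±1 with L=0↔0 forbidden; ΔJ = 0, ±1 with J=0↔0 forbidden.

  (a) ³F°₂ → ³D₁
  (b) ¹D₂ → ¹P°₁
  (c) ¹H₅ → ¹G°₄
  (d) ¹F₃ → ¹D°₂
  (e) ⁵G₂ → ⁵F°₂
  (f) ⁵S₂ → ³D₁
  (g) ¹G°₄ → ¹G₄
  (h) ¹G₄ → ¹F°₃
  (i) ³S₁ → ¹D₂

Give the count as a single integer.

(a) allowed
(b) allowed
(c) allowed
(d) allowed
(e) allowed
(f) forbidden (parity, ΔS, ΔL fail)
(g) allowed
(h) allowed
(i) forbidden (parity, ΔS, ΔL fail)
Total allowed: 7 of 9.

7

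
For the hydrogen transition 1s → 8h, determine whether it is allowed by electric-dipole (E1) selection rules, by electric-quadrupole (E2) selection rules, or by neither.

neither

Δl = 5 − 0 = +5; l_i + l_f = 5.
E1 (Δl = ±1): not satisfied.
E2 (Δl = 0,±2, l_i+l_f ≥ 2): not satisfied.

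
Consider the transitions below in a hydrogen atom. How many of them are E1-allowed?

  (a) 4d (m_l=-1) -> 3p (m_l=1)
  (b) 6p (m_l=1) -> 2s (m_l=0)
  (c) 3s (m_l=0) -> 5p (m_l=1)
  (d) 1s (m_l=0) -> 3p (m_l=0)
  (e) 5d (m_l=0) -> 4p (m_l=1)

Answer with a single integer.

(a) forbidden — Δm_l = +2 (E1 requires Δm_l = 0, ±1)
(b) allowed
(c) allowed
(d) allowed
(e) allowed
Total allowed: 4 of 5.

4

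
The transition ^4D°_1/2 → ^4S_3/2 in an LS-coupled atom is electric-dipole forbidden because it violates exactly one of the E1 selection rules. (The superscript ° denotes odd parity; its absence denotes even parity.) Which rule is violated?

the ΔL = 0, ±1 rule

ΔS = 0: S: 3/2 → 3/2 — ✓.
ΔJ = 0, ±1 (not J=0↔0): J: 1/2 → 3/2, ΔJ = +1 — ✓.
ΔL = 0, ±1 (not L=0↔0): L: 2 → 0, ΔL = -2 — ✗.
Parity must change: odd → even — ✓.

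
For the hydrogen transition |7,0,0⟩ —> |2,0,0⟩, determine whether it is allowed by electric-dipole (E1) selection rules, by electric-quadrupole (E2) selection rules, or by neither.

Δl = 0 − 0 = +0; l_i + l_f = 0.
Δm_l = +0.
E1 (Δl = ±1, |Δm_l| ≤ 1): not satisfied.
E2 (Δl = 0,±2, l_i+l_f ≥ 2, |Δm_l| ≤ 2): not satisfied.

neither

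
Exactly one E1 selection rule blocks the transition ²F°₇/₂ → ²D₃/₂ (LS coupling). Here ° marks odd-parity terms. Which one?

the ΔJ = 0, ±1 rule

ΔJ = 0, ±1 (not J=0↔0): J: 7/2 → 3/2, ΔJ = -2 — ✗.
ΔS = 0: S: 1/2 → 1/2 — ✓.
Parity must change: odd → even — ✓.
ΔL = 0, ±1 (not L=0↔0): L: 3 → 2, ΔL = -1 — ✓.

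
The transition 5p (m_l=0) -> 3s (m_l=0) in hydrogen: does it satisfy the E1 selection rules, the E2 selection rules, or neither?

E1

Δl = 0 − 1 = -1; l_i + l_f = 1.
Δm_l = +0.
E1 (Δl = ±1, |Δm_l| ≤ 1): satisfied.
E2 (Δl = 0,±2, l_i+l_f ≥ 2, |Δm_l| ≤ 2): not satisfied.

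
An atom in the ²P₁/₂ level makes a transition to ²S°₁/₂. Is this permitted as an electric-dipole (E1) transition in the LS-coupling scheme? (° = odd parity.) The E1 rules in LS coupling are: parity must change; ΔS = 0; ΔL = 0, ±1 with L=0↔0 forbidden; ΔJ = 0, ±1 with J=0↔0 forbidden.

allowed

ΔJ = 0, ±1 (not J=0↔0): J: 1/2 → 1/2, ΔJ = +0 — ✓.
ΔL = 0, ±1 (not L=0↔0): L: 1 → 0, ΔL = -1 — ✓.
ΔS = 0: S: 1/2 → 1/2 — ✓.
Parity must change: even → odd — ✓.
All four E1 rules are satisfied.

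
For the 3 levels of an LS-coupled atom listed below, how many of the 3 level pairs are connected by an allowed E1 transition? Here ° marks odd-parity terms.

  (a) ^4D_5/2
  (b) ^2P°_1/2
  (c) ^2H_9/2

(a)–(b): forbidden (ΔS, ΔJ).
(a)–(c): forbidden (parity, ΔS, ΔL, ΔJ).
(b)–(c): forbidden (ΔL, ΔJ).
Allowed pairs: 0 of 3.

0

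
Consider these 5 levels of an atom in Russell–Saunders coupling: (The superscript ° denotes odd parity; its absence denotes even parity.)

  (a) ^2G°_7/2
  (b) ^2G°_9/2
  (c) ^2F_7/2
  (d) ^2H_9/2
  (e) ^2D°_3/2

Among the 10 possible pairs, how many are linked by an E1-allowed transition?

4

(a)–(b): forbidden (parity).
(a)–(c): allowed.
(a)–(d): allowed.
(a)–(e): forbidden (parity, ΔL, ΔJ).
(b)–(c): allowed.
(b)–(d): allowed.
(b)–(e): forbidden (parity, ΔL, ΔJ).
(c)–(d): forbidden (parity, ΔL).
(c)–(e): forbidden (ΔJ).
(d)–(e): forbidden (ΔL, ΔJ).
Allowed pairs: 4 of 10.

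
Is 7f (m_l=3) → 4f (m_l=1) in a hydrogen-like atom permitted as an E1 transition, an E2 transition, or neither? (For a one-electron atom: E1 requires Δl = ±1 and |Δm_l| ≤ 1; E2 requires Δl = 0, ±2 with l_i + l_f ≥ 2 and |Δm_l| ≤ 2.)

Δl = 3 − 3 = +0; l_i + l_f = 6.
Δm_l = -2.
E1 (Δl = ±1, |Δm_l| ≤ 1): not satisfied.
E2 (Δl = 0,±2, l_i+l_f ≥ 2, |Δm_l| ≤ 2): satisfied.

E2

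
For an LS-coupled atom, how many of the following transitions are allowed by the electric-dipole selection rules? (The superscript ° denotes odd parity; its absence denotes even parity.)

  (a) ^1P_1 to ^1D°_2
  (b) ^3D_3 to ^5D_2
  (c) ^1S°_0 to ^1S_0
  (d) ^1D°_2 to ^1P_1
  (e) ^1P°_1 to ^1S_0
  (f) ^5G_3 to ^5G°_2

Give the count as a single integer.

(a) allowed
(b) forbidden (parity, ΔS fail)
(c) forbidden (ΔL, ΔJ fail)
(d) allowed
(e) allowed
(f) allowed
Total allowed: 4 of 6.

4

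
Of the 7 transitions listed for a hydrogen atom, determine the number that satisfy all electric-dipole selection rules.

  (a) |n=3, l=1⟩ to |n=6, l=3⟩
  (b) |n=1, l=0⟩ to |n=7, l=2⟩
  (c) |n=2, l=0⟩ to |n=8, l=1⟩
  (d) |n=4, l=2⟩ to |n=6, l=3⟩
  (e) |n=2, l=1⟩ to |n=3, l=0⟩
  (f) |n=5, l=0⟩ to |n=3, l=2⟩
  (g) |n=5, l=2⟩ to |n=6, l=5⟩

(a) forbidden — Δl = +2 (E1 requires Δl = ±1)
(b) forbidden — Δl = +2 (E1 requires Δl = ±1)
(c) allowed
(d) allowed
(e) allowed
(f) forbidden — Δl = +2 (E1 requires Δl = ±1)
(g) forbidden — Δl = +3 (E1 requires Δl = ±1)
Total allowed: 3 of 7.

3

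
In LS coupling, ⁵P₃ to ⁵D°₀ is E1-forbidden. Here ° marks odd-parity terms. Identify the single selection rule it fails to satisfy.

Initial level: S=2, L=1, J=3, parity even. Final level: S=2, L=2, J=0, parity odd.
Parity must change: even → odd — ok.
ΔS = 0: S: 2 → 2 — ok.
ΔL = 0, ±1 (not L=0↔0): L: 1 → 2, ΔL = +1 — ok.
ΔJ = 0, ±1 (not J=0↔0): J: 3 → 0, ΔJ = -3 — fails.

the ΔJ = 0, ±1 rule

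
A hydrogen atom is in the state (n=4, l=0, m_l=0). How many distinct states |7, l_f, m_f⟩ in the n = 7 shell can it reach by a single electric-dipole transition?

3

E1 requires Δl = ±1, so l_f ∈ {-1, 1}; with 0 ≤ l_f ≤ n_f−1 = 6, the allowed l_f values are {1}.
For l_f = 1: m_f ∈ {m_i−1, m_i, m_i+1} ∩ [−1, 1] = {-1, 0, 1} → 3 states.
Total: 3.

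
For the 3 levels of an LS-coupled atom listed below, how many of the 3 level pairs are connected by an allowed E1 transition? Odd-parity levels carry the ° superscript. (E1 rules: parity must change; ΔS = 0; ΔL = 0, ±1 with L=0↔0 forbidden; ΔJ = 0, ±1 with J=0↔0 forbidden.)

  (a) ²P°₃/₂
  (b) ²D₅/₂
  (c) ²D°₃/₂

2

(a)–(b): allowed.
(a)–(c): forbidden (parity).
(b)–(c): allowed.
Allowed pairs: 2 of 3.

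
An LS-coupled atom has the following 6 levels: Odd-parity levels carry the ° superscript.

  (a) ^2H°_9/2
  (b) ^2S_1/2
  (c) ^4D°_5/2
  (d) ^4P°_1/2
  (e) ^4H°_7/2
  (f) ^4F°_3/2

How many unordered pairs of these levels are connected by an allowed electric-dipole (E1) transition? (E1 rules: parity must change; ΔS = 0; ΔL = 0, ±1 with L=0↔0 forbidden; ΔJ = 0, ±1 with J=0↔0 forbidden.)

(a)–(b): forbidden (ΔL, ΔJ).
(a)–(c): forbidden (parity, ΔS, ΔL, ΔJ).
(a)–(d): forbidden (parity, ΔS, ΔL, ΔJ).
(a)–(e): forbidden (parity, ΔS).
(a)–(f): forbidden (parity, ΔS, ΔL, ΔJ).
(b)–(c): forbidden (ΔS, ΔL, ΔJ).
(b)–(d): forbidden (ΔS).
(b)–(e): forbidden (ΔS, ΔL, ΔJ).
(b)–(f): forbidden (ΔS, ΔL).
(c)–(d): forbidden (parity, ΔJ).
(c)–(e): forbidden (parity, ΔL).
(c)–(f): forbidden (parity).
(d)–(e): forbidden (parity, ΔL, ΔJ).
(d)–(f): forbidden (parity, ΔL).
(e)–(f): forbidden (parity, ΔL, ΔJ).
Allowed pairs: 0 of 15.

0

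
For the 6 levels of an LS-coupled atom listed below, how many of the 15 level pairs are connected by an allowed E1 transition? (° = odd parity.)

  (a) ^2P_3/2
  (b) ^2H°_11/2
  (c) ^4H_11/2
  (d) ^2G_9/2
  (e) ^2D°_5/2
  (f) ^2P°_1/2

(a)–(b): forbidden (ΔL, ΔJ).
(a)–(c): forbidden (parity, ΔS, ΔL, ΔJ).
(a)–(d): forbidden (parity, ΔL, ΔJ).
(a)–(e): allowed.
(a)–(f): allowed.
(b)–(c): forbidden (ΔS).
(b)–(d): allowed.
(b)–(e): forbidden (parity, ΔL, ΔJ).
(b)–(f): forbidden (parity, ΔL, ΔJ).
(c)–(d): forbidden (parity, ΔS).
(c)–(e): forbidden (ΔS, ΔL, ΔJ).
(c)–(f): forbidden (ΔS, ΔL, ΔJ).
(d)–(e): forbidden (ΔL, ΔJ).
(d)–(f): forbidden (ΔL, ΔJ).
(e)–(f): forbidden (parity, ΔJ).
Allowed pairs: 3 of 15.

3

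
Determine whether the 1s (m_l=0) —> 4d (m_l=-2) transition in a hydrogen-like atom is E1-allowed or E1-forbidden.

l: 0 → 2 (Δl = +2). Δl = ±1 fails.
m_l: 0 → -2 (Δm_l = -2). |Δm_l| ≤ 1 fails.
The transition is electric-dipole forbidden.

forbidden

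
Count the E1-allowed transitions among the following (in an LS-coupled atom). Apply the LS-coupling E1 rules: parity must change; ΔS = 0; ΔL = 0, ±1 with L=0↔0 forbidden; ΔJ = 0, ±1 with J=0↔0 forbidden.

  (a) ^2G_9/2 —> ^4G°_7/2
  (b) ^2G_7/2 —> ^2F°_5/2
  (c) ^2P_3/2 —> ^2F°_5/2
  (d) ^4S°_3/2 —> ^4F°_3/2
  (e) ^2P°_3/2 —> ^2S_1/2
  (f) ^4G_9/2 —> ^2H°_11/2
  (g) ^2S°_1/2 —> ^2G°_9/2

(a) forbidden (ΔS fails)
(b) allowed
(c) forbidden (ΔL fails)
(d) forbidden (parity, ΔL fail)
(e) allowed
(f) forbidden (ΔS fails)
(g) forbidden (parity, ΔL, ΔJ fail)
Total allowed: 2 of 7.

2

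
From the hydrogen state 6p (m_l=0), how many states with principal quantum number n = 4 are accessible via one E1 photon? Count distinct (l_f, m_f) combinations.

E1 requires Δl = ±1, so l_f ∈ {0, 2}; with 0 ≤ l_f ≤ n_f−1 = 3, the allowed l_f values are {0, 2}.
For l_f = 0: m_f ∈ {m_i−1, m_i, m_i+1} ∩ [−0, 0] = {0} → 1 state.
For l_f = 2: m_f ∈ {m_i−1, m_i, m_i+1} ∩ [−2, 2] = {-1, 0, 1} → 3 states.
Total: 4.

4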